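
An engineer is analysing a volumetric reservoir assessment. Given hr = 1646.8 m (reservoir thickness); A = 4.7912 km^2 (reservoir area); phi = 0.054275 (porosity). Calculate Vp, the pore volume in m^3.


Vp = A * 1e6 * hr * phi
Vp = 4.7912 * 1e6 * 1646.8 * 0.054275
Vp = 4.2824e+08 m^3


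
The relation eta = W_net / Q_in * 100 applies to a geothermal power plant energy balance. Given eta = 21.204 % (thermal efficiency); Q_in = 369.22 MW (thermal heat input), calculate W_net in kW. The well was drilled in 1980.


W_net = eta / 100 * Q_in
W_net = 21.204 / 100 * 369.22
W_net = 78.28941 MW
Convert: 78.28941 MW * 1000.0 = 78289 kW
W_net = 78289 kW


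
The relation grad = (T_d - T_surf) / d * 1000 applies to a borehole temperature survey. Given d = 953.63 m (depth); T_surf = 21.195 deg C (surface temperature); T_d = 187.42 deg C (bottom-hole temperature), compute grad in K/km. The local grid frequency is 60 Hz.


grad = (T_d - T_surf) / d * 1000
grad = (187.42 - 21.195) / 953.63 * 1000
grad = 174.3076 deg C/km
Convert: 174.3076 deg C/km * 1.0 = 174.31 K/km
grad = 174.31 K/km


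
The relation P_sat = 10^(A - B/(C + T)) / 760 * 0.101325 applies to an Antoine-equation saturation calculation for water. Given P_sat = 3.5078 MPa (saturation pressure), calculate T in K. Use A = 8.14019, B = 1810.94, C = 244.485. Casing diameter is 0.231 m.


T = B / (A - log10(P_sat * 760 / 0.101325)) - C
T = 1810.94 / (8.14019 - log10(3.5078 * 760 / 0.101325)) - 244.485
T = 242.3192 deg C
Convert to K: 242.3192 + 273.15 = 515.47 K
T = 515.47 K


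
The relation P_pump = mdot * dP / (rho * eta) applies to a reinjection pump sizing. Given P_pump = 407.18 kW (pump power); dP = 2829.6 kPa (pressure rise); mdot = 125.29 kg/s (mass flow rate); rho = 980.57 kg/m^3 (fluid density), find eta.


eta = mdot * dP / (rho * P_pump)
eta = 125.29 * 2829.6 / (980.57 * 407.18)
eta = 0.88793


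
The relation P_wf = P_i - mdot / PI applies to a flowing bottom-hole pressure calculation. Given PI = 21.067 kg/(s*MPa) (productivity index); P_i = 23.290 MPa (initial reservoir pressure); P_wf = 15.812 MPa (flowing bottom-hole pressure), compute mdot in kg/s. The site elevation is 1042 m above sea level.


mdot = (P_i - P_wf) * PI
mdot = (23.290 - 15.812) * 21.067
mdot = 157.54 kg/s


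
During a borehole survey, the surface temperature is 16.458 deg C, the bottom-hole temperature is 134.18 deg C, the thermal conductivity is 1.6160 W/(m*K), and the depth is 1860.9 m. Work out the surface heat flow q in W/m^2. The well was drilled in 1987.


Step 1: grad = (T_d - T_surf)/d * 1000 = (134.18 - 16.458)/1860.9 * 1000 = 63.26079 deg C/km
Step 2: q = k * grad / 1000 = 1.616 * 63.26079 / 1000 = 0.10223 W/m^2
q = 0.10223 W/m^2


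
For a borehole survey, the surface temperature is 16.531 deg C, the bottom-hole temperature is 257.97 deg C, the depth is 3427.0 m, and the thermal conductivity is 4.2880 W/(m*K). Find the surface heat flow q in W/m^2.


Step 1: grad = (T_d - T_surf)/d * 1000 = (257.97 - 16.531)/3427.0 * 1000 = 70.45200 deg C/km
Step 2: q = k * grad / 1000 = 4.288 * 70.45200 / 1000 = 0.30210 W/m^2
q = 0.30210 W/m^2


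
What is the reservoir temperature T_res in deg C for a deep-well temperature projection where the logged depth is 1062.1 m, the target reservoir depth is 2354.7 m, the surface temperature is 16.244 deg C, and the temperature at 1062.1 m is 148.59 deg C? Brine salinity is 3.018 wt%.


Step 1: grad = (T_d1 - T_surf)/d1 * 1000 = (148.59 - 16.244)/1062.1 * 1000 = 124.6079 deg C/km
Step 2: T_res = T_surf + grad*d2/1000 = 16.244 + 124.6079*2354.7/1000 = 309.66 deg C
T_res = 309.66 deg C


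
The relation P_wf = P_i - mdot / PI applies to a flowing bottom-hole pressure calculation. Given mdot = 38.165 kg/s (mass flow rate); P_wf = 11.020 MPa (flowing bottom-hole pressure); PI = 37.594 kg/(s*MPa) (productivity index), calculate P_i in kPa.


P_i = P_wf + mdot / PI
P_i = 11.020 + 38.165 / 37.594
P_i = 12.03519 MPa
Convert: 12.03519 MPa * 1000.0 = 12035 kPa
P_i = 12035 kPa


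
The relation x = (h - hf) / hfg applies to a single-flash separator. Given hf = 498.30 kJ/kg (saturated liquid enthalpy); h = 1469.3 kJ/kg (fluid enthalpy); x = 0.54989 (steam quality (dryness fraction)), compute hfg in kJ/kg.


hfg = (h - hf) / x
hfg = (1469.3 - 498.30) / 0.54989
hfg = 1765.8 kJ/kg


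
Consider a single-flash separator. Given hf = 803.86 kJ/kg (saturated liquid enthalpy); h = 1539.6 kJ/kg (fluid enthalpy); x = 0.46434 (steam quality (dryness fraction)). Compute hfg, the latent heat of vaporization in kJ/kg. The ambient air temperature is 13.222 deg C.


hfg = (h - hf) / x
hfg = (1539.6 - 803.86) / 0.46434
hfg = 1584.5 kJ/kg


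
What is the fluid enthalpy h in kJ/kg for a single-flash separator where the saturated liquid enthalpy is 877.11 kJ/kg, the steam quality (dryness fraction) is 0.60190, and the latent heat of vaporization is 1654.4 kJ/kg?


h = hf + x * hfg
h = 877.11 + 0.60190 * 1654.4
h = 1872.9 kJ/kg


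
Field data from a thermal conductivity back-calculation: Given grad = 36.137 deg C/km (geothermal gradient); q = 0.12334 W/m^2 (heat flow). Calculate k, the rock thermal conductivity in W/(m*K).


k = q / (grad / 1000)
k = 0.12334 / (36.137 / 1000)
k = 3.4131 W/(m*K)


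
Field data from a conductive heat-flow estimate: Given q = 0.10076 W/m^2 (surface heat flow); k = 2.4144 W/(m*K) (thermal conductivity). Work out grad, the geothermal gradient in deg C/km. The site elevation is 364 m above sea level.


grad = q * 1000 / k
grad = 0.10076 * 1000 / 2.4144
grad = 41.733 deg C/km


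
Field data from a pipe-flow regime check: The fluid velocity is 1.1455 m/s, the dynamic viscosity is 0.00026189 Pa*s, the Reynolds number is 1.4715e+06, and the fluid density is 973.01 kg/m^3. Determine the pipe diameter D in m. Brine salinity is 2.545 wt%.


D = Re * mu / (rho * vel)
D = 1.4715e+06 * 0.00026189 / (973.01 * 1.1455)
D = 0.34575 m


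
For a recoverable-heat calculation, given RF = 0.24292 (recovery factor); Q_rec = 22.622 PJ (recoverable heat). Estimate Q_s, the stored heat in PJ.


Q_s = Q_rec / RF
Q_s = 22.622 / 0.24292
Q_s = 93.125 PJ


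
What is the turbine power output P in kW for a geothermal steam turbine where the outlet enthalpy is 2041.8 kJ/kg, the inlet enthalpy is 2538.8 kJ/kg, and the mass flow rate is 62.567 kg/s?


P = mdot * (h_in - h_out) / 1000
P = 62.567 * (2538.8 - 2041.8) / 1000
P = 31.09580 MW
Convert: 31.09580 MW * 1000.0 = 31096 kW
P = 31096 kW


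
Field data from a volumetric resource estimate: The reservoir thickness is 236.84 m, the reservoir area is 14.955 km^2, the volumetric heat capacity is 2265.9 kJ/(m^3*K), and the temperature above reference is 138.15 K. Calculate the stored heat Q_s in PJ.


Step 1: Vr = A*1e6*hr = 14.955*1e6*236.84 = 3.541942e+09 m^3
Step 2: Q_s = Vr*rhoc*dT/1e12 = 3.541942e+09*2265.9*138.15/1e12 = 1108.7 PJ
Q_s = 1108.7 PJ


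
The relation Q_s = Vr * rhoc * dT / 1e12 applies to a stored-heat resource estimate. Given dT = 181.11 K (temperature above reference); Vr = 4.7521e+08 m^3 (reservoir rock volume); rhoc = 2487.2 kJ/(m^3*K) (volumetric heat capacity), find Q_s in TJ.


Q_s = Vr * rhoc * dT / 1e12
Q_s = 4.7521e+08 * 2487.2 * 181.11 / 1e12
Q_s = 214.0616 PJ
Convert: 214.0616 PJ * 1000.0 = 2.1406e+05 TJ
Q_s = 2.1406e+05 TJ


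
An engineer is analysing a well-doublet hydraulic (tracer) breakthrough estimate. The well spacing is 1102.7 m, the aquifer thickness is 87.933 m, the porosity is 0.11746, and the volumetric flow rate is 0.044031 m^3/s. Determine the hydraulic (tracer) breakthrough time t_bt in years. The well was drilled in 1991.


t_bt = pi * hr * phi * L^2 / (3 * Qv) / (365.25*86400)
t_bt = pi * 87.933 * 0.11746 * 1102.7^2 / (3 * 0.044031) / (365.25*86400)
t_bt = 9.4650 years


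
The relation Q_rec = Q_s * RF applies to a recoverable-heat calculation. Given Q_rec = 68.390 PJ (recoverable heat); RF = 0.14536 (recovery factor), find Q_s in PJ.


Q_s = Q_rec / RF
Q_s = 68.390 / 0.14536
Q_s = 470.49 PJ


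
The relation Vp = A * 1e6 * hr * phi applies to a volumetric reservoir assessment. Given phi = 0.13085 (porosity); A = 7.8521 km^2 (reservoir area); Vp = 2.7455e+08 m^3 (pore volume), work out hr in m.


hr = Vp / (A * 1e6 * phi)
hr = 2.7455e+08 / (7.8521 * 1e6 * 0.13085)
hr = 267.22 m


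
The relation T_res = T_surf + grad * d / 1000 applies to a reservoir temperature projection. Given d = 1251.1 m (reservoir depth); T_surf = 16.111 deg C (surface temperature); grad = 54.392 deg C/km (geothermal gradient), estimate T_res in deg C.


T_res = T_surf + grad * d / 1000
T_res = 16.111 + 54.392 * 1251.1 / 1000
T_res = 84.161 deg C


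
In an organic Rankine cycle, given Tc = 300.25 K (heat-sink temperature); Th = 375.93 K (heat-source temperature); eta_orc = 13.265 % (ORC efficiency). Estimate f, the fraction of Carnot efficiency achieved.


f = (eta_orc/100) / (1 - Tc/Th)
f = (13.265/100) / (1 - 300.25/375.93)
f = 0.65892


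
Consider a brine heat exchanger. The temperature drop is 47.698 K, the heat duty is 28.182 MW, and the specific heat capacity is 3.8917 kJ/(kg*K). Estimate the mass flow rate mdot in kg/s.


mdot = Q * 1000 / (cp * dT)
mdot = 28.182 * 1000 / (3.8917 * 47.698)
mdot = 151.82 kg/s


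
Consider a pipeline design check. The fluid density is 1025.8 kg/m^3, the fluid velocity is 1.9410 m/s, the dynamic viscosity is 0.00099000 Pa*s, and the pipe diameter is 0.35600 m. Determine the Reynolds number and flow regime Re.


Step 1: Re = rho*vel*D/mu = 1025.8*1.941*0.356/0.00099 = 7.1598e+05
Step 2: Re = 7.1598e+05 > 4000, so flow is turbulent.
Re = 7.1598e+05 (turbulent)


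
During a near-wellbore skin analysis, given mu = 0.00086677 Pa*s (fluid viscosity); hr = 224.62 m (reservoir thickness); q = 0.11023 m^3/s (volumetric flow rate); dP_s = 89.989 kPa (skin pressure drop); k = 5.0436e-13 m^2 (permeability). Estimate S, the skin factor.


S = dP_s * 1000 * 2*pi*k*hr / (q*mu)
S = 89.989 * 1000 * 2*pi*5.0436e-13*224.62 / (0.11023*0.00086677)
S = 0.67043


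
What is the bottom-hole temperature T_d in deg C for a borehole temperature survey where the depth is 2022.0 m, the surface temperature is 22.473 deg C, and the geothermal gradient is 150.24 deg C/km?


T_d = T_surf + grad * d / 1000
T_d = 22.473 + 150.24 * 2022.0 / 1000
T_d = 326.26 deg C


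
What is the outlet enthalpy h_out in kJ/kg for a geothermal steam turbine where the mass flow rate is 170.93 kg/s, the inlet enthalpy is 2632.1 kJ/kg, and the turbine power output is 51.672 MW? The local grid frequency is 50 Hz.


h_out = h_in - P * 1000 / mdot
h_out = 2632.1 - 51.672 * 1000 / 170.93
h_out = 2329.8 kJ/kg


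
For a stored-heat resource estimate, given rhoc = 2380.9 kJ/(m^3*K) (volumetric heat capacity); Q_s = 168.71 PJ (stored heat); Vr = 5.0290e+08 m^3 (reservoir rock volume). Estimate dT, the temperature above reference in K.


dT = Q_s * 1e12 / (Vr * rhoc)
dT = 168.71 * 1e12 / (5.0290e+08 * 2380.9)
dT = 140.90 K


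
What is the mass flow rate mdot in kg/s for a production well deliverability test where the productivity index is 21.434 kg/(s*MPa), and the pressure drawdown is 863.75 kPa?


mdot = PI * dP / 1000
mdot = 21.434 * 863.75 / 1000
mdot = 18.514 kg/s


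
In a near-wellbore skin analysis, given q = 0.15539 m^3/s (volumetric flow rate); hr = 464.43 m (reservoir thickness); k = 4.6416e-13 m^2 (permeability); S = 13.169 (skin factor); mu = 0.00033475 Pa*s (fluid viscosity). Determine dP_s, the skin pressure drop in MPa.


dP_s = S * q * mu / (2*pi*k*hr) / 1000
dP_s = 13.169 * 0.15539 * 0.00033475 / (2*pi*4.6416e-13*464.43) / 1000
dP_s = 505.7415 kPa
Convert: 505.7415 kPa * 0.001 = 0.50574 MPa
dP_s = 0.50574 MPa


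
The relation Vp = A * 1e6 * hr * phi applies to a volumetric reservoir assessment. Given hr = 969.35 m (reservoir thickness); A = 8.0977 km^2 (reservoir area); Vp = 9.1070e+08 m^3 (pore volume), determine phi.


phi = Vp / (A * 1e6 * hr)
phi = 9.1070e+08 / (8.0977 * 1e6 * 969.35)
phi = 0.11602


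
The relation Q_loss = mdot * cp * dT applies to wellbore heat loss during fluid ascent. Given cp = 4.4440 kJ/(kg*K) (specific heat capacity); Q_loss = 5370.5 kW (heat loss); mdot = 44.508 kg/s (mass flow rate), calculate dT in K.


dT = Q_loss / (mdot * cp)
dT = 5370.5 / (44.508 * 4.4440)
dT = 27.152 K


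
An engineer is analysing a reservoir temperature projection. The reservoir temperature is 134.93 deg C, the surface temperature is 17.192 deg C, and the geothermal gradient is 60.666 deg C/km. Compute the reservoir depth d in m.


d = (T_res - T_surf) / grad * 1000
d = (134.93 - 17.192) / 60.666 * 1000
d = 1940.8 m


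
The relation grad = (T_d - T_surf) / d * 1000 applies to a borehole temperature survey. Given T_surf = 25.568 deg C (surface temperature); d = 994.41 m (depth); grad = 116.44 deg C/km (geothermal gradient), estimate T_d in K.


T_d = T_surf + grad * d / 1000
T_d = 25.568 + 116.44 * 994.41 / 1000
T_d = 141.3571 deg C
Convert to K: 141.3571 + 273.15 = 414.51 K
T_d = 414.51 K


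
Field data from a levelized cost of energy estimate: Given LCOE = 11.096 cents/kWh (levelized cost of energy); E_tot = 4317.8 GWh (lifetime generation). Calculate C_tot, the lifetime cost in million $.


C_tot = LCOE / 100 * E_tot
C_tot = 11.096 / 100 * 4317.8
C_tot = 479.10 million $


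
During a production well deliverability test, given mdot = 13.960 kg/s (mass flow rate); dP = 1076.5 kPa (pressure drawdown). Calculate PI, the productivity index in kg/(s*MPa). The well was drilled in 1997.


PI = mdot * 1000 / dP
PI = 13.960 * 1000 / 1076.5
PI = 12.968 kg/(s*MPa)


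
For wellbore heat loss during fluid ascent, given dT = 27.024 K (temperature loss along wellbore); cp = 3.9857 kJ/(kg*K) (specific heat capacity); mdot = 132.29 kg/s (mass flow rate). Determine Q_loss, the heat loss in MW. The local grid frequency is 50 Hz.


Q_loss = mdot * cp * dT
Q_loss = 132.29 * 3.9857 * 27.024
Q_loss = 14248.90 kW
Convert: 14248.90 kW * 0.001 = 14.249 MW
Q_loss = 14.249 MW


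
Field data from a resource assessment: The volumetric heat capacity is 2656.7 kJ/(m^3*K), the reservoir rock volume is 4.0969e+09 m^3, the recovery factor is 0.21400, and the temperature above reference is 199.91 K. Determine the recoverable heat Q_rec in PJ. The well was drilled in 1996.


Step 1: Q_s = Vr*rhoc*dT/1e12 = 4.0969e+09*2656.7*199.91/1e12 = 2175.867 PJ
Step 2: Q_rec = Q_s * RF = 2175.867 * 0.214 = 465.64 PJ
Q_rec = 465.64 PJ


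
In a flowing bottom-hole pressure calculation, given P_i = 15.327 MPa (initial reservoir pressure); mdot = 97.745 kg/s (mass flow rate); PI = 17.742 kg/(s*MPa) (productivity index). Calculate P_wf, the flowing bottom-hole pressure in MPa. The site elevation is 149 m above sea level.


P_wf = P_i - mdot / PI
P_wf = 15.327 - 97.745 / 17.742
P_wf = 9.8178 MPa


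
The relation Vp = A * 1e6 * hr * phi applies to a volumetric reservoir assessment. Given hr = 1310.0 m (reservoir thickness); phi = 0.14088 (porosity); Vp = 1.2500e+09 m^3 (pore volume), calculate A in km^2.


A = Vp / (1e6 * hr * phi)
A = 1.2500e+09 / (1e6 * 1310.0 * 0.14088)
A = 6.7731 km^2


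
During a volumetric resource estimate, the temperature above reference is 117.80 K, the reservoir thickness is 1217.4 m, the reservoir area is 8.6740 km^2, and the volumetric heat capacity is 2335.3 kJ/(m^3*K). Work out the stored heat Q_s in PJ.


Step 1: Vr = A*1e6*hr = 8.674*1e6*1217.4 = 1.055973e+10 m^3
Step 2: Q_s = Vr*rhoc*dT/1e12 = 1.055973e+10*2335.3*117.8/1e12 = 2905.0 PJ
Q_s = 2905.0 PJ


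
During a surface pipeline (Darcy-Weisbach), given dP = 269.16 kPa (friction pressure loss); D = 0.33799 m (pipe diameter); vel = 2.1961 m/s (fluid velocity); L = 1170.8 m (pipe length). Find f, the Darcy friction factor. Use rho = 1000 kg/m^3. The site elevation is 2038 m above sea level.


f = dP*1000 / ((L/D)*(rho*vel^2/2))
f = 269.16*1000 / ((1170.8/0.33799)*(1000*2.1961^2/2))
f = 0.032222


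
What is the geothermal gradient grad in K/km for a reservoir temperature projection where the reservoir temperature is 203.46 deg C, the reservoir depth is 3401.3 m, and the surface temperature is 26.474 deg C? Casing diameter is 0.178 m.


grad = (T_res - T_surf) / d * 1000
grad = (203.46 - 26.474) / 3401.3 * 1000
grad = 52.03481 deg C/km
Convert: 52.03481 deg C/km * 1.0 = 52.035 K/km
grad = 52.035 K/km


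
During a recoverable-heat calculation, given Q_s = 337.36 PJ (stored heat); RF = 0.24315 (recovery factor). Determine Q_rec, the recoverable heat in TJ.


Q_rec = Q_s * RF
Q_rec = 337.36 * 0.24315
Q_rec = 82.02908 PJ
Convert: 82.02908 PJ * 1000.0 = 82029 TJ
Q_rec = 82029 TJ


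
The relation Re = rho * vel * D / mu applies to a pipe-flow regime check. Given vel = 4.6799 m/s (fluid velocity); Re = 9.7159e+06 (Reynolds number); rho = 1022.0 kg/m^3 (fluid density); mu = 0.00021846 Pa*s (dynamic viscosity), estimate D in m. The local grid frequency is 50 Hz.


D = Re * mu / (rho * vel)
D = 9.7159e+06 * 0.00021846 / (1022.0 * 4.6799)
D = 0.44378 m


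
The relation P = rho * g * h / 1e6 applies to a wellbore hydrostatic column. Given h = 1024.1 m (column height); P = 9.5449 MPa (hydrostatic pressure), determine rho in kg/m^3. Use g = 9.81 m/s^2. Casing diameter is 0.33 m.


rho = P * 1e6 / (g * h)
rho = 9.5449 * 1e6 / (9.81 * 1024.1)
rho = 950.08 kg/m^3


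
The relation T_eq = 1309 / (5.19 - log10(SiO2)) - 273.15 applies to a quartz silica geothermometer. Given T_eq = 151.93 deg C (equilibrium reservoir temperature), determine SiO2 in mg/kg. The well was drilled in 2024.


SiO2 = 10^(5.19 - 1309/(T_eq + 273.15))
SiO2 = 10^(5.19 - 1309/(151.93 + 273.15))
SiO2 = 129.00 mg/kg


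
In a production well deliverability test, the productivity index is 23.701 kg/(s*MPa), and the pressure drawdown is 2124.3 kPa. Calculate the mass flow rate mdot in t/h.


mdot = PI * dP / 1000
mdot = 23.701 * 2124.3 / 1000
mdot = 50.34803 kg/s
Convert: 50.34803 kg/s * 3.6 = 181.25 t/h
mdot = 181.25 t/h


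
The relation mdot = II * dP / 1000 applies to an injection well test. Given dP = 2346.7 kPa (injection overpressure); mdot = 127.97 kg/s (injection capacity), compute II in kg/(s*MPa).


II = mdot * 1000 / dP
II = 127.97 * 1000 / 2346.7
II = 54.532 kg/(s*MPa)


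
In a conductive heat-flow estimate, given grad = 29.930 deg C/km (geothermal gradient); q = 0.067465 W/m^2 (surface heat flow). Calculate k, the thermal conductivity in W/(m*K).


k = q * 1000 / grad
k = 0.067465 * 1000 / 29.930
k = 2.2541 W/(m*K)


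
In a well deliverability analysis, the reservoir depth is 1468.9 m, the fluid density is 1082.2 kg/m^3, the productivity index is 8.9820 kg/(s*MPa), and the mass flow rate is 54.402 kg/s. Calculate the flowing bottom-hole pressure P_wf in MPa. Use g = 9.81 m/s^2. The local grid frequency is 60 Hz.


Step 1: P_i = rho*g*h/1e6 = 1082.2*9.81*1468.9/1e6 = 15.59440 MPa
Step 2: P_wf = P_i - mdot/PI = 15.59440 - 54.402/8.982 = 9.5376 MPa
P_wf = 9.5376 MPa


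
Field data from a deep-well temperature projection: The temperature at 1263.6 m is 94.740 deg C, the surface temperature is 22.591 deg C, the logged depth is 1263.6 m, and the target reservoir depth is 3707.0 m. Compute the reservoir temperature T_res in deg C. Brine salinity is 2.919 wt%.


Step 1: grad = (T_d1 - T_surf)/d1 * 1000 = (94.74 - 22.591)/1263.6 * 1000 = 57.09797 deg C/km
Step 2: T_res = T_surf + grad*d2/1000 = 22.591 + 57.09797*3707.0/1000 = 234.25 deg C
T_res = 234.25 deg C


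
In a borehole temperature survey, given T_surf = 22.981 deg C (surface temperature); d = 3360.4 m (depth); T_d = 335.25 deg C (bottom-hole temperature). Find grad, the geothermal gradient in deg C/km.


grad = (T_d - T_surf) / d * 1000
grad = (335.25 - 22.981) / 3360.4 * 1000
grad = 92.926 deg C/km


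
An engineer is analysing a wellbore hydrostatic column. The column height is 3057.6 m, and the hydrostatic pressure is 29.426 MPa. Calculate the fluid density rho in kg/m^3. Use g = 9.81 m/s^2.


rho = P * 1e6 / (g * h)
rho = 29.426 * 1e6 / (9.81 * 3057.6)
rho = 981.03 kg/m^3


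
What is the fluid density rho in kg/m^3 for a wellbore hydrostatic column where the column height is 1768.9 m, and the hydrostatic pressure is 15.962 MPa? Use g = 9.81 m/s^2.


rho = P * 1e6 / (g * h)
rho = 15.962 * 1e6 / (9.81 * 1768.9)
rho = 919.85 kg/m^3


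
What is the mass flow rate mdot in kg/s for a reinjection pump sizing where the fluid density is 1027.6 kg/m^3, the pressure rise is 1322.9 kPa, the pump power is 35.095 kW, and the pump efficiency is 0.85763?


mdot = P_pump * rho * eta / dP
mdot = 35.095 * 1027.6 * 0.85763 / 1322.9
mdot = 23.380 kg/s


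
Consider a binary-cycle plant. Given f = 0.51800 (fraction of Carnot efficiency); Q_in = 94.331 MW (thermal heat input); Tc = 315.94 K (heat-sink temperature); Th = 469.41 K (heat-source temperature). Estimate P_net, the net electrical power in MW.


Step 1: eta = (1 - Tc/Th)*f = (1 - 315.94/469.41)*0.518 = 0.1693561
Step 2: P_net = eta * Q_in = 0.1693561 * 94.331 = 15.976 MW
P_net = 15.976 MW


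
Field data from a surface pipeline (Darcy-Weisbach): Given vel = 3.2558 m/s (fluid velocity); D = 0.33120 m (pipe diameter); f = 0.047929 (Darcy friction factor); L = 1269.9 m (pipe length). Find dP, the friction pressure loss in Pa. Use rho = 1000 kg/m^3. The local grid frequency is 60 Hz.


dP = f * (L/D) * (rho*vel^2/2) / 1000
dP = 0.047929 * (1269.9/0.33120) * (1000*3.2558^2/2) / 1000
dP = 974.0091 kPa
Convert: 974.0091 kPa * 1000.0 = 9.7401e+05 Pa
dP = 9.7401e+05 Pa


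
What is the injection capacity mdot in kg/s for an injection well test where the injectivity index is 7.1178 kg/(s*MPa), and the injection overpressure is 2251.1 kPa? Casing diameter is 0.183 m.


mdot = II * dP / 1000
mdot = 7.1178 * 2251.1 / 1000
mdot = 16.023 kg/s


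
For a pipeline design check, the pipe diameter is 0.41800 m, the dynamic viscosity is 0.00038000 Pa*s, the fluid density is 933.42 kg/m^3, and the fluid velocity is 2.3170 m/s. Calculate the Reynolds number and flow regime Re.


Step 1: Re = rho*vel*D/mu = 933.42*2.317*0.418/0.00038 = 2.3790e+06
Step 2: Re = 2.3790e+06 > 4000, so flow is turbulent.
Re = 2.3790e+06 (turbulent)


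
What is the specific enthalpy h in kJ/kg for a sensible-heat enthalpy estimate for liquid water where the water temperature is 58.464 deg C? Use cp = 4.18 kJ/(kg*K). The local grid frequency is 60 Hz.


h = cp * T
h = 4.18 * 58.464
h = 244.38 kJ/kg


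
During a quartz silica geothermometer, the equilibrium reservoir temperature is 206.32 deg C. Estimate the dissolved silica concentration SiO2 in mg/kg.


SiO2 = 10^(5.19 - 1309/(T_eq + 273.15))
SiO2 = 10^(5.19 - 1309/(206.32 + 273.15))
SiO2 = 288.34 mg/kg


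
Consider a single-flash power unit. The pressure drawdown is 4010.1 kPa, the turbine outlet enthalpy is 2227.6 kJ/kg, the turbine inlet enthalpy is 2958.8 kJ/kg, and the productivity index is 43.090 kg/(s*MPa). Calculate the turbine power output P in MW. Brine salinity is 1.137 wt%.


Step 1: mdot = PI * dP / 1000 = 43.09 * 4010.1 / 1000 = 172.7952 kg/s
Step 2: P = mdot*(h_in - h_out)/1000 = 172.7952*(2958.8 - 2227.6)/1000 = 126.35 MW
P = 126.35 MW


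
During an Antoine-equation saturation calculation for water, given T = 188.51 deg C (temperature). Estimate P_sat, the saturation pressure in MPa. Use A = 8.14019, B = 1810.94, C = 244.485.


P_sat = 10^(A - B/(C + T)) / 760 * 0.101325
P_sat = 10^(8.14019 - 1810.94/(244.485 + 188.51)) / 760 * 0.101325
P_sat = 1.2099 MPa


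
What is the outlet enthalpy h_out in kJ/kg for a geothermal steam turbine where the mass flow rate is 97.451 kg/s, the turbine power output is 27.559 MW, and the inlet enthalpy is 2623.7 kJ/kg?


h_out = h_in - P * 1000 / mdot
h_out = 2623.7 - 27.559 * 1000 / 97.451
h_out = 2340.9 kJ/kg


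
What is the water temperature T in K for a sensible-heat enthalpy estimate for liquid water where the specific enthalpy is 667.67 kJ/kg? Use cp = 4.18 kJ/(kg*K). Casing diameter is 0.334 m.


T = h / cp
T = 667.67 / 4.18
T = 159.7297 deg C
Convert to K: 159.7297 + 273.15 = 432.88 K
T = 432.88 K


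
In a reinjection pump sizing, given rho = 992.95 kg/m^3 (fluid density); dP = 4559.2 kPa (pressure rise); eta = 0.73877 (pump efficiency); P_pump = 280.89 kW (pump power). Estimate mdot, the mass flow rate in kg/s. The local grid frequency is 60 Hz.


mdot = P_pump * rho * eta / dP
mdot = 280.89 * 992.95 * 0.73877 / 4559.2
mdot = 45.194 kg/s


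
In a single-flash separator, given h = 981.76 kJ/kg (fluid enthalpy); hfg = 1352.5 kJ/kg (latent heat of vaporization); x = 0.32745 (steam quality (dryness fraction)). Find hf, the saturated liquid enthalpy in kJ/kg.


hf = h - x * hfg
hf = 981.76 - 0.32745 * 1352.5
hf = 538.88 kJ/kg


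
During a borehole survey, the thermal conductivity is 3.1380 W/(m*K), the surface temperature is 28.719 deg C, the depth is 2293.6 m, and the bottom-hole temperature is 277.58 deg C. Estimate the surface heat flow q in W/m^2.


Step 1: grad = (T_d - T_surf)/d * 1000 = (277.58 - 28.719)/2293.6 * 1000 = 108.5024 deg C/km
Step 2: q = k * grad / 1000 = 3.138 * 108.5024 / 1000 = 0.34048 W/m^2
q = 0.34048 W/m^2


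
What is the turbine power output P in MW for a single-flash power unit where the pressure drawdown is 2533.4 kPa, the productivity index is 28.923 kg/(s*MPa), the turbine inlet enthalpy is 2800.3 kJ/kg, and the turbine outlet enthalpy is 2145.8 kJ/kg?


Step 1: mdot = PI * dP / 1000 = 28.923 * 2533.4 / 1000 = 73.27353 kg/s
Step 2: P = mdot*(h_in - h_out)/1000 = 73.27353*(2800.3 - 2145.8)/1000 = 47.958 MW
P = 47.958 MW


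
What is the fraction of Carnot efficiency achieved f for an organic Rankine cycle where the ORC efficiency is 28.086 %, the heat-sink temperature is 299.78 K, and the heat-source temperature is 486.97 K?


f = (eta_orc/100) / (1 - Tc/Th)
f = (28.086/100) / (1 - 299.78/486.97)
f = 0.73065


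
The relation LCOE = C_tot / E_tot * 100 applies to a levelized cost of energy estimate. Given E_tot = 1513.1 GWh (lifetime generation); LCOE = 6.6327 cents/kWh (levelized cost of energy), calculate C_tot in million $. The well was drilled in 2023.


C_tot = LCOE / 100 * E_tot
C_tot = 6.6327 / 100 * 1513.1
C_tot = 100.36 million $


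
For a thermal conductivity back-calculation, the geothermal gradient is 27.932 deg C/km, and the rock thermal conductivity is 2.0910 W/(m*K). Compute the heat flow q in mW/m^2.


q = k * grad / 1000
q = 2.0910 * 27.932 / 1000
q = 0.05840581 W/m^2
Convert: 0.05840581 W/m^2 * 1000.0 = 58.406 mW/m^2
q = 58.406 mW/m^2


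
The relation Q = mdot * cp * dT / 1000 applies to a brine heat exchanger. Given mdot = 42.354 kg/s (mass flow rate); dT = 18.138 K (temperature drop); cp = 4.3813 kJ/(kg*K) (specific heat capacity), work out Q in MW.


Q = mdot * cp * dT / 1000
Q = 42.354 * 4.3813 * 18.138 / 1000
Q = 3.3658 MW


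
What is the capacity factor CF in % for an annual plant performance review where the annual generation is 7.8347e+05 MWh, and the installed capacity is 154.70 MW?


CF = E_a / (cap * 8760) * 100
CF = 7.8347e+05 / (154.70 * 8760) * 100
CF = 57.813 %


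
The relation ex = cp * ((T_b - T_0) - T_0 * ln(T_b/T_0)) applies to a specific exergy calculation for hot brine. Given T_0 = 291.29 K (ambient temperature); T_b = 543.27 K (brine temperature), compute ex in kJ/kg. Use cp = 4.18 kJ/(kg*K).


ex = cp * ((T_b - T_0) - T_0 * ln(T_b/T_0))
ex = 4.18 * ((543.27 - 291.29) - 291.29 * ln(543.27/291.29))
ex = 294.37 kJ/kg


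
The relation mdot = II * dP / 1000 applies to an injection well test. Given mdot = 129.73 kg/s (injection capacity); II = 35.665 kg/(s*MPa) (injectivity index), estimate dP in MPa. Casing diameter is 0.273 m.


dP = mdot * 1000 / II
dP = 129.73 * 1000 / 35.665
dP = 3637.460 kPa
Convert: 3637.460 kPa * 0.001 = 3.6375 MPa
dP = 3.6375 MPa


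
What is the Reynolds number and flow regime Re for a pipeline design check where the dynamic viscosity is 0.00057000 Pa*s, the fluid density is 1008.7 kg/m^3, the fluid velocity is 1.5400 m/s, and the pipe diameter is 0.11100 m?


Step 1: Re = rho*vel*D/mu = 1008.7*1.54*0.111/0.00057 = 3.0250e+05
Step 2: Re = 3.0250e+05 > 4000, so flow is turbulent.
Re = 3.0250e+05 (turbulent)


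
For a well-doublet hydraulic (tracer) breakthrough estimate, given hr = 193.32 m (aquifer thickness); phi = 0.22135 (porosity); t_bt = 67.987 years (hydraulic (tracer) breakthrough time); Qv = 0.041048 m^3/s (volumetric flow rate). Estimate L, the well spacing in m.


L = sqrt(t_bt*365.25*86400*3*Qv / (pi*hr*phi))
L = sqrt(67.987*365.25*86400*3*0.041048 / (pi*193.32*0.22135))
L = 1401.9 m


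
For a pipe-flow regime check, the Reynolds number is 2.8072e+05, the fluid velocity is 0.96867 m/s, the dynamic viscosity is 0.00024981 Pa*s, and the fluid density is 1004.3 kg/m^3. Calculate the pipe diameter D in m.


D = Re * mu / (rho * vel)
D = 2.8072e+05 * 0.00024981 / (1004.3 * 0.96867)
D = 0.072085 m


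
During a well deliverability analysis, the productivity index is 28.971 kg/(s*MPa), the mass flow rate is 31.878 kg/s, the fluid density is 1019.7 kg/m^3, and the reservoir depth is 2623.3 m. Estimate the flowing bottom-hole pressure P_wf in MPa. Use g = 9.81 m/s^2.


Step 1: P_i = rho*g*h/1e6 = 1019.7*9.81*2623.3/1e6 = 26.24154 MPa
Step 2: P_wf = P_i - mdot/PI = 26.24154 - 31.878/28.971 = 25.141 MPa
P_wf = 25.141 MPa


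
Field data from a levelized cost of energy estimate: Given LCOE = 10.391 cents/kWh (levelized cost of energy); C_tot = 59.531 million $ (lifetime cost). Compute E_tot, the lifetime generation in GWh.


E_tot = C_tot / LCOE * 100
E_tot = 59.531 / 10.391 * 100
E_tot = 572.91 GWh


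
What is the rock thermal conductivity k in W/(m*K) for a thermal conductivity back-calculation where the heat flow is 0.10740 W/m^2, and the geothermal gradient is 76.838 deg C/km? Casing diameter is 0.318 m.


k = q / (grad / 1000)
k = 0.10740 / (76.838 / 1000)
k = 1.3977 W/(m*K)


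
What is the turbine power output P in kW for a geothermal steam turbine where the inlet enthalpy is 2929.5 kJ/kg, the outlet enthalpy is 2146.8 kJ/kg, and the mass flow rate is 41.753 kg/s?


P = mdot * (h_in - h_out) / 1000
P = 41.753 * (2929.5 - 2146.8) / 1000
P = 32.68007 MW
Convert: 32.68007 MW * 1000.0 = 32680 kW
P = 32680 kW


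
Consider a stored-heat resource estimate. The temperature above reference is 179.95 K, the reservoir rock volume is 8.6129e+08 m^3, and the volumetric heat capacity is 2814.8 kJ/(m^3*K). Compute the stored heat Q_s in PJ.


Q_s = Vr * rhoc * dT / 1e12
Q_s = 8.6129e+08 * 2814.8 * 179.95 / 1e12
Q_s = 436.26 PJ


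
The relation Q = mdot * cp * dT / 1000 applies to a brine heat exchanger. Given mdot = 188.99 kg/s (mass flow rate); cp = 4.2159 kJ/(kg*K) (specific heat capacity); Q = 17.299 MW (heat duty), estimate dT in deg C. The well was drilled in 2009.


dT = Q * 1000 / (mdot * cp)
dT = 17.299 * 1000 / (188.99 * 4.2159)
dT = 21.71160 K
Convert (temperature difference, 1 K = 1 deg C): 21.71160 K = 21.71160 deg C
dT = 21.712 deg C


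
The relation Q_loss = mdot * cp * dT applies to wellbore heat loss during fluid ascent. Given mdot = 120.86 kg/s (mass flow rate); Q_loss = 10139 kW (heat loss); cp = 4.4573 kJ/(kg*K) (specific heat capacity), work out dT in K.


dT = Q_loss / (mdot * cp)
dT = 10139 / (120.86 * 4.4573)
dT = 18.821 K


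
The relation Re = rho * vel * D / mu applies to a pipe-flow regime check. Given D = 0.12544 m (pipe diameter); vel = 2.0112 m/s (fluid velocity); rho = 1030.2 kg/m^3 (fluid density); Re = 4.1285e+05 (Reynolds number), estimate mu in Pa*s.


mu = rho * vel * D / Re
mu = 1030.2 * 2.0112 * 0.12544 / 4.1285e+05
mu = 0.00062954 Pa*s


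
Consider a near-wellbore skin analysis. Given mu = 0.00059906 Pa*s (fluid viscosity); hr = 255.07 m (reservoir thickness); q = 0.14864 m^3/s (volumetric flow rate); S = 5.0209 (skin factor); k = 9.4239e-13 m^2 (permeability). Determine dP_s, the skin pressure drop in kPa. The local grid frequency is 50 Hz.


dP_s = S * q * mu / (2*pi*k*hr) / 1000
dP_s = 5.0209 * 0.14864 * 0.00059906 / (2*pi*9.4239e-13*255.07) / 1000
dP_s = 296.02 kPa


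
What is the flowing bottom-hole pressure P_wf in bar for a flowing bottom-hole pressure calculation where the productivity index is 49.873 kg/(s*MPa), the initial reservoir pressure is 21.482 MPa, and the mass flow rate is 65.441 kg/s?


P_wf = P_i - mdot / PI
P_wf = 21.482 - 65.441 / 49.873
P_wf = 20.16985 MPa
Convert: 20.16985 MPa * 10.0 = 201.70 bar
P_wf = 201.70 bar


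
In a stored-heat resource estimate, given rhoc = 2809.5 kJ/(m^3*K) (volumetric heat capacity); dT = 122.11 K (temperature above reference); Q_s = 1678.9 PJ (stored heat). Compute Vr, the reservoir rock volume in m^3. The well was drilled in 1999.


Vr = Q_s * 1e12 / (rhoc * dT)
Vr = 1678.9 * 1e12 / (2809.5 * 122.11)
Vr = 4.8938e+09 m^3


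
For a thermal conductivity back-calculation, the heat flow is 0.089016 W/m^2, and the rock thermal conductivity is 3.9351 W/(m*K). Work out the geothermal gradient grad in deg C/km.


grad = q / k * 1000
grad = 0.089016 / 3.9351 * 1000
grad = 22.621 deg C/km


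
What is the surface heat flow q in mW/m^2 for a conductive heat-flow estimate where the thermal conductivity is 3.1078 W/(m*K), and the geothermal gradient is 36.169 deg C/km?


q = k * grad / 1000
q = 3.1078 * 36.169 / 1000
q = 0.1124060 W/m^2
Convert: 0.1124060 W/m^2 * 1000.0 = 112.41 mW/m^2
q = 112.41 mW/m^2


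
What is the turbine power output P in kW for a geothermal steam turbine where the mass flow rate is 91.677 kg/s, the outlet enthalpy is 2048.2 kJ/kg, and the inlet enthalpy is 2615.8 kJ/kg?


P = mdot * (h_in - h_out) / 1000
P = 91.677 * (2615.8 - 2048.2) / 1000
P = 52.03587 MW
Convert: 52.03587 MW * 1000.0 = 52036 kW
P = 52036 kW


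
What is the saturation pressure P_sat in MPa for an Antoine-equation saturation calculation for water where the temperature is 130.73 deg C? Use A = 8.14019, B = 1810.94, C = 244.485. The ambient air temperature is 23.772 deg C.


P_sat = 10^(A - B/(C + T)) / 760 * 0.101325
P_sat = 10^(8.14019 - 1810.94/(244.485 + 130.73)) / 760 * 0.101325
P_sat = 0.27459 MPa


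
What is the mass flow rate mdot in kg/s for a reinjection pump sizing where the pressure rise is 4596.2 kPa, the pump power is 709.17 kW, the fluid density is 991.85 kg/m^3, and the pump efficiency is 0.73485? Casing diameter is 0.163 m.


mdot = P_pump * rho * eta / dP
mdot = 709.17 * 991.85 * 0.73485 / 4596.2
mdot = 112.46 kg/s


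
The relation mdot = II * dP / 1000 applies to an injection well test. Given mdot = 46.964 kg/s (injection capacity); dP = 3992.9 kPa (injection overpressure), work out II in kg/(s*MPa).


II = mdot * 1000 / dP
II = 46.964 * 1000 / 3992.9
II = 11.762 kg/(s*MPa)


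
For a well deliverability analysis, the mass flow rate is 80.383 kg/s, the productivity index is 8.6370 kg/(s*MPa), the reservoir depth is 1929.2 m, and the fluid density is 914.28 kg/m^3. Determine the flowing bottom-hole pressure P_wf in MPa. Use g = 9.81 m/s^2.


Step 1: P_i = rho*g*h/1e6 = 914.28*9.81*1929.2/1e6 = 17.30316 MPa
Step 2: P_wf = P_i - mdot/PI = 17.30316 - 80.383/8.637 = 7.9963 MPa
P_wf = 7.9963 MPa


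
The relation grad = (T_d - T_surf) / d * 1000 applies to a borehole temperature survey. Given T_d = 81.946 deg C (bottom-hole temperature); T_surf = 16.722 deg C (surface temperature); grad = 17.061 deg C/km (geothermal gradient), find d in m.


d = (T_d - T_surf) / grad * 1000
d = (81.946 - 16.722) / 17.061 * 1000
d = 3823.0 m


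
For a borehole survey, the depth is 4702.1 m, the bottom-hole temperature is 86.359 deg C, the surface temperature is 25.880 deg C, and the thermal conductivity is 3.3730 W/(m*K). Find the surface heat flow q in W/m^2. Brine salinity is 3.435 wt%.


Step 1: grad = (T_d - T_surf)/d * 1000 = (86.359 - 25.88)/4702.1 * 1000 = 12.86213 deg C/km
Step 2: q = k * grad / 1000 = 3.373 * 12.86213 / 1000 = 0.043384 W/m^2
q = 0.043384 W/m^2


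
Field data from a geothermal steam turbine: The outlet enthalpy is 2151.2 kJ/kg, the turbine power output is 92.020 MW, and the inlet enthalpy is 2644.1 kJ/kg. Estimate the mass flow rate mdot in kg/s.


mdot = P * 1000 / (h_in - h_out)
mdot = 92.020 * 1000 / (2644.1 - 2151.2)
mdot = 186.69 kg/s


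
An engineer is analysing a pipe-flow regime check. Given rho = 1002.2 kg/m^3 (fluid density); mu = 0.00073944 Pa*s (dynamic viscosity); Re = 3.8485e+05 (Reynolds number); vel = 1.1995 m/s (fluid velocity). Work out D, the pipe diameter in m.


D = Re * mu / (rho * vel)
D = 3.8485e+05 * 0.00073944 / (1002.2 * 1.1995)
D = 0.23672 m


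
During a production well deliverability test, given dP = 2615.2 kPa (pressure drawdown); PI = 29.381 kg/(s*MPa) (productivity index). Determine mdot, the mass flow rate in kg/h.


mdot = PI * dP / 1000
mdot = 29.381 * 2615.2 / 1000
mdot = 76.83719 kg/s
Convert: 76.83719 kg/s * 3600.0 = 2.7661e+05 kg/h
mdot = 2.7661e+05 kg/h


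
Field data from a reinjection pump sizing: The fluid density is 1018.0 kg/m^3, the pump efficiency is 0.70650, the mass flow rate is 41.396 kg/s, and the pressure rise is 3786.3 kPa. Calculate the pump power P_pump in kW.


P_pump = mdot * dP / (rho * eta)
P_pump = 41.396 * 3786.3 / (1018.0 * 0.70650)
P_pump = 217.93 kW


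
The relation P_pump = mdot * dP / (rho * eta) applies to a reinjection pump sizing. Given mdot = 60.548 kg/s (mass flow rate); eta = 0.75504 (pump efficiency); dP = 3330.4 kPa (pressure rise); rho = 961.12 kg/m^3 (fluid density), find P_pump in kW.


P_pump = mdot * dP / (rho * eta)
P_pump = 60.548 * 3330.4 / (961.12 * 0.75504)
P_pump = 277.87 kW


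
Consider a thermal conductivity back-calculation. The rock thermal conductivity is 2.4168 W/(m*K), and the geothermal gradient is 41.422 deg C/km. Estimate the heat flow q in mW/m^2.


q = k * grad / 1000
q = 2.4168 * 41.422 / 1000
q = 0.1001087 W/m^2
Convert: 0.1001087 W/m^2 * 1000.0 = 100.11 mW/m^2
q = 100.11 mW/m^2


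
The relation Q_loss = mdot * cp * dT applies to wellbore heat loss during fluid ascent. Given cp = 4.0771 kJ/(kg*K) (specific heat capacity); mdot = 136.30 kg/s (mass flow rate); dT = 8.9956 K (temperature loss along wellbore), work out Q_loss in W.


Q_loss = mdot * cp * dT
Q_loss = 136.30 * 4.0771 * 8.9956
Q_loss = 4998.933 kW
Convert: 4998.933 kW * 1000.0 = 4.9989e+06 W
Q_loss = 4.9989e+06 W


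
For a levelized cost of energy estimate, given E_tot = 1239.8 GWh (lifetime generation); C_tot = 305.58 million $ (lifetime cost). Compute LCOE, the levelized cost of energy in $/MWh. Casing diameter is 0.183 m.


LCOE = C_tot / E_tot * 100
LCOE = 305.58 / 1239.8 * 100
LCOE = 24.64752 cents/kWh
Convert: 24.64752 cents/kWh * 10.0 = 246.48 $/MWh
LCOE = 246.48 $/MWh


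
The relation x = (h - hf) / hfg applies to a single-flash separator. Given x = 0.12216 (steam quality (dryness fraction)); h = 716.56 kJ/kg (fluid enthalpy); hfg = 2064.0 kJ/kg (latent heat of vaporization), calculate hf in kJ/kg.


hf = h - x * hfg
hf = 716.56 - 0.12216 * 2064.0
hf = 464.42 kJ/kg


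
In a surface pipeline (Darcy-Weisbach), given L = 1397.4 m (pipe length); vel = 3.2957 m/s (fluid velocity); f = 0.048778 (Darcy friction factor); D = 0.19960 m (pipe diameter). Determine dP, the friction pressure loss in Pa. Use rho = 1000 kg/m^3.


dP = f * (L/D) * (rho*vel^2/2) / 1000
dP = 0.048778 * (1397.4/0.19960) * (1000*3.2957^2/2) / 1000
dP = 1854.597 kPa
Convert: 1854.597 kPa * 1000.0 = 1.8546e+06 Pa
dP = 1.8546e+06 Pa


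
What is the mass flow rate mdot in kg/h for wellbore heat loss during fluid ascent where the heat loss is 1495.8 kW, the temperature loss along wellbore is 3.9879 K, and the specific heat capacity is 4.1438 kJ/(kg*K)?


mdot = Q_loss / (cp * dT)
mdot = 1495.8 / (4.1438 * 3.9879)
mdot = 90.51707 kg/s
Convert: 90.51707 kg/s * 3600.0 = 3.2586e+05 kg/h
mdot = 3.2586e+05 kg/h
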